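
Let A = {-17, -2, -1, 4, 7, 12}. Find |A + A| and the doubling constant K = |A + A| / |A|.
K = |A + A| / |A| = 20/6 = 10/3

Enumerate A + A = {a + b : a, b ∈ A}. With |A| = 6, there are |A|^2 = 36 ordered sum pairs; collecting distinct values, A + A = {-34, -19, -18, -13, -10, -5, -4, -3, -2, 2, 3, 5, 6, 8, 10, 11, 14, 16, 19, 24}, so |A + A| = 20. Thus K = 20/6 = 10/3. For comparison, the minimum possible |A + A| over all 6-element sets is 2·6 − 1 = 11 (so min K = 11/6), attained only by arithmetic progressions.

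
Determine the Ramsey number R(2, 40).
R(2, 40) = 40

R(2, k) = k for all k ≥ 2: in a 2-colouring of K_k, either some edge is red (a red K_2) or all edges are blue (a blue K_k). And K_{39} coloured all-blue has no blue K_40, so R(2, 40) > 39. Hence R(2, 40) = 40.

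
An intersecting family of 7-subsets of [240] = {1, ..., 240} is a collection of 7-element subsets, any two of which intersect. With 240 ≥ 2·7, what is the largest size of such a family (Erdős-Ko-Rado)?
max |F| = C(239, 6) = 242988897333

The Erdős-Ko-Rado theorem states: for n ≥ 2k, an intersecting family of k-subsets of an n-element set has size at most C(n − 1, k − 1), with equality for 'star' families {A ⊆ [n] : |A| = k, i ∈ A} (fix an element i). For n = 240, k = 7: C(239, 6) = 242988897333.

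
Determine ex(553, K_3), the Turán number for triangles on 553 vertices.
ex(553, K_3) = ⌊553^2/4⌋ = 76452

Mantel (1907): a triangle-free graph on n vertices has at most ⌊n^2/4⌋ edges, with equality for the complete bipartite graph K_{⌊n/2⌋, ⌈n/2⌉}. For n = 553: ⌊553^2/4⌋ = ⌊305809/4⌋ = 76452. The extremal graph is K_{276, 277}, which has 276·277 = 76452 edges.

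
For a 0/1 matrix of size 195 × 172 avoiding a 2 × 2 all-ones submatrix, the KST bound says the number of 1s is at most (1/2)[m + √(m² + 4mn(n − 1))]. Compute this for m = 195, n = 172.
z(195, 172; 2, 2) ≤ (1/2)[195 + √(195² + 4·195·172·171)] = (1/2)[195 + √22979385] = 2494.3409

Kővári–Sós–Turán: let r_1, ..., r_195 be the row sums and z = Σ r_i the total number of 1s. Each pair of columns can share at most one row with both entries 1 (else a 2×2 all-ones block appears), so Σ_i C(r_i, 2) ≤ C(172, 2) = 14706. By convexity Σ_i C(r_i, 2) ≥ 195·C(z/195, 2) = z(z − 195)/(2·195), giving z² − 195z − 195·172·171 ≤ 0 and hence z ≤ (1/2)[195 + √(38025 + 4·5735340)] = (1/2)[195 + √22979385] ≈ (1/2)(195 + 4793.6818) = 2494.3409.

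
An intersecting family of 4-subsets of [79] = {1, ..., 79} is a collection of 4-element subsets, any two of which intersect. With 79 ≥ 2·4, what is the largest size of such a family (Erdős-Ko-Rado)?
max |F| = C(78, 3) = 76076

Erdős-Ko-Rado (1961): when n ≥ 2k, max |F| = C(n−1, k−1). The bound is attained by the star {A : i ∈ A} for any fixed i ∈ [n]. Here C(79−1, 4−1) = C(78, 3) = 76076.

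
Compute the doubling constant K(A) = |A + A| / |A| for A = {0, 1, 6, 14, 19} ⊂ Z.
K = |A + A| / |A| = 14/5

Enumerate A + A = {a + b : a, b ∈ A}. With |A| = 5, there are |A|^2 = 25 ordered sum pairs; collecting distinct values, A + A = {0, 1, 2, 6, 7, 12, 14, 15, 19, 20, 25, 28, 33, 38}, so |A + A| = 14. Thus K = 14/5. For comparison, the minimum possible |A + A| over all 5-element sets is 2·5 − 1 = 9 (so min K = 9/5), attained only by arithmetic progressions.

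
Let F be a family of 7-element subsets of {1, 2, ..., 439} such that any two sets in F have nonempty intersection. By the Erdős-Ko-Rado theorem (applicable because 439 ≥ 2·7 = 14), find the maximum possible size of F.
max |F| = C(438, 6) = 9474939010621

The Erdős-Ko-Rado theorem states: for n ≥ 2k, an intersecting family of k-subsets of an n-element set has size at most C(n − 1, k − 1), with equality for 'star' families {A ⊆ [n] : |A| = k, i ∈ A} (fix an element i). For n = 439, k = 7: C(438, 6) = 9474939010621.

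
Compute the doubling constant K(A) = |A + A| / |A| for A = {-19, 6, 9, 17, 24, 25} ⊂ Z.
K = |A + A| / |A| = 20/6 = 10/3

Enumerate A + A = {a + b : a, b ∈ A}. With |A| = 6, there are |A|^2 = 36 ordered sum pairs; collecting distinct values, A + A = {-38, -13, -10, -2, 5, 6, 12, 15, 18, 23, 26, 30, 31, 33, 34, 41, 42, 48, 49, 50}, so |A + A| = 20. Thus K = 20/6 = 10/3. For comparison, the minimum possible |A + A| over all 6-element sets is 2·6 − 1 = 11 (so min K = 11/6), attained only by arithmetic progressions.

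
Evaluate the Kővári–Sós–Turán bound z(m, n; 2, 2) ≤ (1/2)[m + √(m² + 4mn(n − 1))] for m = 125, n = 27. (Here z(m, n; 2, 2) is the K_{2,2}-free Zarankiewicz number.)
z(125, 27; 2, 2) ≤ (1/2)[125 + √(125² + 4·125·27·26)] = (1/2)[125 + √366625] = 365.2478

Kővári–Sós–Turán: let r_1, ..., r_125 be the row sums and z = Σ r_i the total number of 1s. Each pair of columns can share at most one row with both entries 1 (else a 2×2 all-ones block appears), so Σ_i C(r_i, 2) ≤ C(27, 2) = 351. By convexity Σ_i C(r_i, 2) ≥ 125·C(z/125, 2) = z(z − 125)/(2·125), giving z² − 125z − 125·27·26 ≤ 0 and hence z ≤ (1/2)[125 + √(15625 + 4·87750)] = (1/2)[125 + √366625] ≈ (1/2)(125 + 605.4957) = 365.2478.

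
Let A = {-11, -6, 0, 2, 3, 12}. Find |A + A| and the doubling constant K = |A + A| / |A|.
K = |A + A| / |A| = 20/6 = 10/3

Enumerate A + A = {a + b : a, b ∈ A}. With |A| = 6, there are |A|^2 = 36 ordered sum pairs; collecting distinct values, A + A = {-22, -17, -12, -11, -9, -8, -6, -4, -3, 0, 1, 2, 3, 4, 5, 6, 12, 14, 15, 24}, so |A + A| = 20. Thus K = 20/6 = 10/3. For comparison, the minimum possible |A + A| over all 6-element sets is 2·6 − 1 = 11 (so min K = 11/6), attained only by arithmetic progressions.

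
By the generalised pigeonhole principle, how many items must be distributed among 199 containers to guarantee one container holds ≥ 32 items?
n = (32 − 1)·199 + 1 = 6170

By the generalised pigeonhole principle, to guarantee some box contains ≥ r objects we need more than (r − 1) · k objects total. Threshold: n = (r − 1) · k + 1. With r = 32 and k = 199: n = 31 · 199 + 1 = 6169 + 1 = 6170. For n = 6169 = 31 · 199, we can put exactly 31 objects in every box, avoiding 32 in any single one — so 6170 is tight.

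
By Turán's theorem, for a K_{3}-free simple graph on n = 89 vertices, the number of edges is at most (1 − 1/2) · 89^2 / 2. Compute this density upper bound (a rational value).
Turán density bound = (1/2) · 89^2/2 = 7921/4 ≈ 1980.25

Turán's theorem: ex(n, K_{r+1}) is achieved by the complete r-partite Turán graph T(n, r) with parts as balanced as possible, and is at most (1 − 1/r) · n^2/2. For r = 2, n = 89: the density bound is (1/2) · 7921/2 = 7921/4 ≈ 1980.25. The integer-valued extremum is e(T(89, 2)) = 1980, which is strictly less than the density bound 7921/4 since 2 ∤ 89 (the parts of T(89, 2) cannot all be equal).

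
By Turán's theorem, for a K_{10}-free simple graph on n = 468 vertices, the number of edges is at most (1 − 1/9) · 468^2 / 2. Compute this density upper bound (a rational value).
Turán density bound = (8/9) · 468^2/2 = 97344

Turán's theorem: ex(n, K_{r+1}) is achieved by the complete r-partite Turán graph T(n, r) with parts as balanced as possible, and is at most (1 − 1/r) · n^2/2. For r = 9, n = 468: the density bound is (8/9) · 219024/2 = 97344. Since 9 ∣ 468, the Turán graph T(468, 9) has parts of equal size 52, and its edge count e(T(468, 9)) = 97344 attains the density bound exactly.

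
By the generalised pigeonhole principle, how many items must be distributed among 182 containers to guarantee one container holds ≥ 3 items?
n = (3 − 1)·182 + 1 = 365

By the generalised pigeonhole principle, to guarantee some box contains ≥ r objects we need more than (r − 1) · k objects total. Threshold: n = (r − 1) · k + 1. With r = 3 and k = 182: n = 2 · 182 + 1 = 364 + 1 = 365. For n = 364 = 2 · 182, we can put exactly 2 objects in every box, avoiding 3 in any single one — so 365 is tight.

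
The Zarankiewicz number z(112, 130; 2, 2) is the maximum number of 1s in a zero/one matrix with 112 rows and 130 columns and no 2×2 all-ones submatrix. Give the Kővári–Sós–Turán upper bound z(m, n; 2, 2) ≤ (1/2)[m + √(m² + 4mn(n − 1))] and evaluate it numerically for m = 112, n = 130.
z(112, 130; 2, 2) ≤ (1/2)[112 + √(112² + 4·112·130·129)] = (1/2)[112 + √7525504] = 1427.6326

Kővári–Sós–Turán: let r_1, ..., r_112 be the row sums and z = Σ r_i the total number of 1s. Each pair of columns can share at most one row with both entries 1 (else a 2×2 all-ones block appears), so Σ_i C(r_i, 2) ≤ C(130, 2) = 8385. By convexity Σ_i C(r_i, 2) ≥ 112·C(z/112, 2) = z(z − 112)/(2·112), giving z² − 112z − 112·130·129 ≤ 0 and hence z ≤ (1/2)[112 + √(12544 + 4·1878240)] = (1/2)[112 + √7525504] ≈ (1/2)(112 + 2743.2652) = 1427.6326.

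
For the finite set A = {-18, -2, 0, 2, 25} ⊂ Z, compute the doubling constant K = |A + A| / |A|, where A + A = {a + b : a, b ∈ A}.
K = |A + A| / |A| = 14/5

Enumerate A + A = {a + b : a, b ∈ A}. With |A| = 5, there are |A|^2 = 25 ordered sum pairs; collecting distinct values, A + A = {-36, -20, -18, -16, -4, -2, 0, 2, 4, 7, 23, 25, 27, 50}, so |A + A| = 14. Thus K = 14/5. For comparison, the minimum possible |A + A| over all 5-element sets is 2·5 − 1 = 9 (so min K = 9/5), attained only by arithmetic progressions.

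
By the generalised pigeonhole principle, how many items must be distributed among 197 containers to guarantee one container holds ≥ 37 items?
n = (37 − 1)·197 + 1 = 7093

By the generalised pigeonhole principle, to guarantee some box contains ≥ r objects we need more than (r − 1) · k objects total. Threshold: n = (r − 1) · k + 1. With r = 37 and k = 197: n = 36 · 197 + 1 = 7092 + 1 = 7093. For n = 7092 = 36 · 197, we can put exactly 36 objects in every box, avoiding 37 in any single one — so 7093 is tight.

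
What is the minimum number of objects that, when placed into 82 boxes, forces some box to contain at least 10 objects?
n = (10 − 1)·82 + 1 = 739

By the generalised pigeonhole principle, to guarantee some box contains ≥ r objects we need more than (r − 1) · k objects total. Threshold: n = (r − 1) · k + 1. With r = 10 and k = 82: n = 9 · 82 + 1 = 738 + 1 = 739. For n = 738 = 9 · 82, we can put exactly 9 objects in every box, avoiding 10 in any single one — so 739 is tight.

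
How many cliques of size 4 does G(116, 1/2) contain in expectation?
E[# K_4] = C(116, 4) · (1/2)^C(4, 2) = 7160245 / 2^6 = 111878.828125

For each 4-subset S of vertices (there are C(116, 4) = 7160245 such S), let X_S = 1 if S induces a K_4 (all C(4, 2) = 6 edges present). Then P(X_S = 1) = (1/2)^6 = 1/64. By linearity of expectation, E[# K_4] = C(116, 4) · (1/2)^6 = 7160245 / 64 = 111878.828125.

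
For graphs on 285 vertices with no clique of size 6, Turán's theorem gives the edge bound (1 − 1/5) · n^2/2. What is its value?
Turán density bound = (4/5) · 285^2/2 = 32490

Turán's theorem: ex(n, K_{r+1}) is achieved by the complete r-partite Turán graph T(n, r) with parts as balanced as possible, and is at most (1 − 1/r) · n^2/2. For r = 5, n = 285: the density bound is (4/5) · 81225/2 = 32490. Since 5 ∣ 285, the Turán graph T(285, 5) has parts of equal size 57, and its edge count e(T(285, 5)) = 32490 attains the density bound exactly.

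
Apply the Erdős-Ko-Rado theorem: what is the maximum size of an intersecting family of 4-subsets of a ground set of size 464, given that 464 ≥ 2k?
max |F| = C(463, 3) = 16435111

Erdős-Ko-Rado (1961): when n ≥ 2k, max |F| = C(n−1, k−1). The bound is attained by the star {A : i ∈ A} for any fixed i ∈ [n]. Here C(464−1, 4−1) = C(463, 3) = 16435111.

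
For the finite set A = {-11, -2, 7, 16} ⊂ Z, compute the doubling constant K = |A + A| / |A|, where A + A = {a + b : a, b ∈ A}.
K = |A + A| / |A| = 7/4

Enumerate A + A = {a + b : a, b ∈ A}. With |A| = 4, there are |A|^2 = 16 ordered sum pairs; collecting distinct values, A + A = {-22, -13, -4, 5, 14, 23, 32}, so |A + A| = 7. Thus K = 7/4. Here |A + A| = 2|A| − 1 = 7, the minimum possible — so K = 7/4 is minimal, which holds iff A is an arithmetic progression.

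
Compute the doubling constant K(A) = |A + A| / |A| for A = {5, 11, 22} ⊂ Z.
K = |A + A| / |A| = 6/3 = 2

Enumerate A + A = {a + b : a, b ∈ A}. With |A| = 3, there are |A|^2 = 9 ordered sum pairs; collecting distinct values, A + A = {10, 16, 22, 27, 33, 44}, so |A + A| = 6. Thus K = 6/3 = 2. For comparison, the minimum possible |A + A| over all 3-element sets is 2·3 − 1 = 5 (so min K = 5/3), attained only by arithmetic progressions.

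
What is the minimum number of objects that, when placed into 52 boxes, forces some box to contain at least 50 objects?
n = (50 − 1)·52 + 1 = 2549

By the generalised pigeonhole principle, to guarantee some box contains ≥ r objects we need more than (r − 1) · k objects total. Threshold: n = (r − 1) · k + 1. With r = 50 and k = 52: n = 49 · 52 + 1 = 2548 + 1 = 2549. For n = 2548 = 49 · 52, we can put exactly 49 objects in every box, avoiding 50 in any single one — so 2549 is tight.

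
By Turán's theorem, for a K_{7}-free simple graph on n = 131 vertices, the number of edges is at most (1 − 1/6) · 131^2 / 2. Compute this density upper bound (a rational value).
Turán density bound = (5/6) · 131^2/2 = 85805/12 ≈ 7150.4167

Turán's theorem: ex(n, K_{r+1}) is achieved by the complete r-partite Turán graph T(n, r) with parts as balanced as possible, and is at most (1 − 1/r) · n^2/2. For r = 6, n = 131: the density bound is (5/6) · 17161/2 = 85805/12 ≈ 7150.4167. The integer-valued extremum is e(T(131, 6)) = 7150, which is strictly less than the density bound 85805/12 since 6 ∤ 131 (the parts of T(131, 6) cannot all be equal).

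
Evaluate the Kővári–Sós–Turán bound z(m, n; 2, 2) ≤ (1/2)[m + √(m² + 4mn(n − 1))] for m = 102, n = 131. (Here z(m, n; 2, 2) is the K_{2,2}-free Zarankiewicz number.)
z(102, 131; 2, 2) ≤ (1/2)[102 + √(102² + 4·102·131·130)] = (1/2)[102 + √6958644] = 1369.9621

Kővári–Sós–Turán: let r_1, ..., r_102 be the row sums and z = Σ r_i the total number of 1s. Each pair of columns can share at most one row with both entries 1 (else a 2×2 all-ones block appears), so Σ_i C(r_i, 2) ≤ C(131, 2) = 8515. By convexity Σ_i C(r_i, 2) ≥ 102·C(z/102, 2) = z(z − 102)/(2·102), giving z² − 102z − 102·131·130 ≤ 0 and hence z ≤ (1/2)[102 + √(10404 + 4·1737060)] = (1/2)[102 + √6958644] ≈ (1/2)(102 + 2637.9242) = 1369.9621.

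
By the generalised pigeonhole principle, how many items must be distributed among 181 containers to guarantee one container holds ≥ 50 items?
n = (50 − 1)·181 + 1 = 8870

By the generalised pigeonhole principle, to guarantee some box contains ≥ r objects we need more than (r − 1) · k objects total. Threshold: n = (r − 1) · k + 1. With r = 50 and k = 181: n = 49 · 181 + 1 = 8869 + 1 = 8870. For n = 8869 = 49 · 181, we can put exactly 49 objects in every box, avoiding 50 in any single one — so 8870 is tight.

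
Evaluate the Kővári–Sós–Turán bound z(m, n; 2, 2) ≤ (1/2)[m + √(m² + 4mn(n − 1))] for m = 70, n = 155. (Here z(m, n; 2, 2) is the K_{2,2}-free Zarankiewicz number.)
z(70, 155; 2, 2) ≤ (1/2)[70 + √(70² + 4·70·155·154)] = (1/2)[70 + √6688500] = 1328.1067

Kővári–Sós–Turán: let r_1, ..., r_70 be the row sums and z = Σ r_i the total number of 1s. Each pair of columns can share at most one row with both entries 1 (else a 2×2 all-ones block appears), so Σ_i C(r_i, 2) ≤ C(155, 2) = 11935. By convexity Σ_i C(r_i, 2) ≥ 70·C(z/70, 2) = z(z − 70)/(2·70), giving z² − 70z − 70·155·154 ≤ 0 and hence z ≤ (1/2)[70 + √(4900 + 4·1670900)] = (1/2)[70 + √6688500] ≈ (1/2)(70 + 2586.2134) = 1328.1067.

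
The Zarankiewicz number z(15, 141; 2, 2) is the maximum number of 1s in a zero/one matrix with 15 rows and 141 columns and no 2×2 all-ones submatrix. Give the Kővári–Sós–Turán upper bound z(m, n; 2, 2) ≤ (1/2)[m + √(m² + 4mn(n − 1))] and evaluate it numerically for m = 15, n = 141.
z(15, 141; 2, 2) ≤ (1/2)[15 + √(15² + 4·15·141·140)] = (1/2)[15 + √1184625] = 551.7024

Kővári–Sós–Turán: let r_1, ..., r_15 be the row sums and z = Σ r_i the total number of 1s. Each pair of columns can share at most one row with both entries 1 (else a 2×2 all-ones block appears), so Σ_i C(r_i, 2) ≤ C(141, 2) = 9870. By convexity Σ_i C(r_i, 2) ≥ 15·C(z/15, 2) = z(z − 15)/(2·15), giving z² − 15z − 15·141·140 ≤ 0 and hence z ≤ (1/2)[15 + √(225 + 4·296100)] = (1/2)[15 + √1184625] ≈ (1/2)(15 + 1088.4048) = 551.7024.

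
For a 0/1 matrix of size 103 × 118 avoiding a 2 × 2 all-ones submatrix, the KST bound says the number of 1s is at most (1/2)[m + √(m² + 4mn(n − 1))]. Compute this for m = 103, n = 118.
z(103, 118; 2, 2) ≤ (1/2)[103 + √(103² + 4·103·118·117)] = (1/2)[103 + √5698681] = 1245.0955

Kővári–Sós–Turán: let r_1, ..., r_103 be the row sums and z = Σ r_i the total number of 1s. Each pair of columns can share at most one row with both entries 1 (else a 2×2 all-ones block appears), so Σ_i C(r_i, 2) ≤ C(118, 2) = 6903. By convexity Σ_i C(r_i, 2) ≥ 103·C(z/103, 2) = z(z − 103)/(2·103), giving z² − 103z − 103·118·117 ≤ 0 and hence z ≤ (1/2)[103 + √(10609 + 4·1422018)] = (1/2)[103 + √5698681] ≈ (1/2)(103 + 2387.191) = 1245.0955.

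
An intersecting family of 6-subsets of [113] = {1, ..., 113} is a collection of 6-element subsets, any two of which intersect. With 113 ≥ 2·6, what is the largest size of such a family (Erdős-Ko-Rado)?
max |F| = C(112, 5) = 134153712

The Erdős-Ko-Rado theorem states: for n ≥ 2k, an intersecting family of k-subsets of an n-element set has size at most C(n − 1, k − 1), with equality for 'star' families {A ⊆ [n] : |A| = k, i ∈ A} (fix an element i). For n = 113, k = 6: C(112, 5) = 134153712.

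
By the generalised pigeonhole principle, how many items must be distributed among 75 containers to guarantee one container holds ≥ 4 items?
n = (4 − 1)·75 + 1 = 226

By the generalised pigeonhole principle, to guarantee some box contains ≥ r objects we need more than (r − 1) · k objects total. Threshold: n = (r − 1) · k + 1. With r = 4 and k = 75: n = 3 · 75 + 1 = 225 + 1 = 226. For n = 225 = 3 · 75, we can put exactly 3 objects in every box, avoiding 4 in any single one — so 226 is tight.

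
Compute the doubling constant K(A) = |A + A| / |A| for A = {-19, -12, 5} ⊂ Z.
K = |A + A| / |A| = 6/3 = 2

Enumerate A + A = {a + b : a, b ∈ A}. With |A| = 3, there are |A|^2 = 9 ordered sum pairs; collecting distinct values, A + A = {-38, -31, -24, -14, -7, 10}, so |A + A| = 6. Thus K = 6/3 = 2. For comparison, the minimum possible |A + A| over all 3-element sets is 2·3 − 1 = 5 (so min K = 5/3), attained only by arithmetic progressions.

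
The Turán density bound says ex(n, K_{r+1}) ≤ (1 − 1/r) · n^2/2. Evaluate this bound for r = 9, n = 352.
Turán density bound = (8/9) · 352^2/2 = 495616/9 ≈ 55068.4444

Turán's theorem: ex(n, K_{r+1}) is achieved by the complete r-partite Turán graph T(n, r) with parts as balanced as possible, and is at most (1 − 1/r) · n^2/2. For r = 9, n = 352: the density bound is (8/9) · 123904/2 = 495616/9 ≈ 55068.4444. The integer-valued extremum is e(T(352, 9)) = 55068, which is strictly less than the density bound 495616/9 since 9 ∤ 352 (the parts of T(352, 9) cannot all be equal).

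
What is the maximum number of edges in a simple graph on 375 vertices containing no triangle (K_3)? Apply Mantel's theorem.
ex(375, K_3) = ⌊375^2/4⌋ = 35156

Mantel (1907): a triangle-free graph on n vertices has at most ⌊n^2/4⌋ edges, with equality for the complete bipartite graph K_{⌊n/2⌋, ⌈n/2⌉}. For n = 375: ⌊375^2/4⌋ = ⌊140625/4⌋ = 35156. The extremal graph is K_{187, 188}, which has 187·188 = 35156 edges.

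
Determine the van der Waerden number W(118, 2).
W(118, 2) = 118 + 1 = 119

A 2-term AP is any pair of integers, so a monochromatic 2-AP exists iff some colour is used at least twice. With 118 colours, the colouring i ↦ i on {1, ..., 118} uses each colour once, avoiding any monochromatic pair, so W(118, 2) > 118. For {1, ..., 119}, pigeonhole forces two integers of the same colour, which form a monochromatic 2-AP. Hence W(118, 2) = 119.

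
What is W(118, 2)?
W(118, 2) = 118 + 1 = 119

A 2-term AP is any pair of integers, so a monochromatic 2-AP exists iff some colour is used at least twice. With 118 colours, the colouring i ↦ i on {1, ..., 118} uses each colour once, avoiding any monochromatic pair, so W(118, 2) > 118. For {1, ..., 119}, pigeonhole forces two integers of the same colour, which form a monochromatic 2-AP. Hence W(118, 2) = 119.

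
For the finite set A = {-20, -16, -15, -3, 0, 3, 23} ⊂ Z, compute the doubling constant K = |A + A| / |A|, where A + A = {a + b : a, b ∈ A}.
K = |A + A| / |A| = 26/7

Enumerate A + A = {a + b : a, b ∈ A}. With |A| = 7, there are |A|^2 = 49 ordered sum pairs; collecting distinct values, A + A = {-40, -36, -35, -32, -31, -30, -23, -20, -19, -18, -17, -16, -15, -13, -12, -6, -3, 0, 3, 6, 7, 8, 20, 23, 26, 46}, so |A + A| = 26. Thus K = 26/7. For comparison, the minimum possible |A + A| over all 7-element sets is 2·7 − 1 = 13 (so min K = 13/7), attained only by arithmetic progressions.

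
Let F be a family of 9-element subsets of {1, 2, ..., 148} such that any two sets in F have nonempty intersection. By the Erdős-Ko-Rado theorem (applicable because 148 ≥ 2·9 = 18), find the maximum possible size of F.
max |F| = C(147, 8) = 4455040860270

The Erdős-Ko-Rado theorem states: for n ≥ 2k, an intersecting family of k-subsets of an n-element set has size at most C(n − 1, k − 1), with equality for 'star' families {A ⊆ [n] : |A| = k, i ∈ A} (fix an element i). For n = 148, k = 9: C(147, 8) = 4455040860270.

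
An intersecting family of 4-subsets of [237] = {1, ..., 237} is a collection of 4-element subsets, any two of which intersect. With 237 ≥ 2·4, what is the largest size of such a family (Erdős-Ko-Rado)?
max |F| = C(236, 3) = 2162940

The Erdős-Ko-Rado theorem states: for n ≥ 2k, an intersecting family of k-subsets of an n-element set has size at most C(n − 1, k − 1), with equality for 'star' families {A ⊆ [n] : |A| = k, i ∈ A} (fix an element i). For n = 237, k = 4: C(236, 3) = 2162940.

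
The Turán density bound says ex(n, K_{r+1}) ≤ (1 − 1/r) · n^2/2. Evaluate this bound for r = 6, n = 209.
Turán density bound = (5/6) · 209^2/2 = 218405/12 ≈ 18200.4167

Turán's theorem: ex(n, K_{r+1}) is achieved by the complete r-partite Turán graph T(n, r) with parts as balanced as possible, and is at most (1 − 1/r) · n^2/2. For r = 6, n = 209: the density bound is (5/6) · 43681/2 = 218405/12 ≈ 18200.4167. The integer-valued extremum is e(T(209, 6)) = 18200, which is strictly less than the density bound 218405/12 since 6 ∤ 209 (the parts of T(209, 6) cannot all be equal).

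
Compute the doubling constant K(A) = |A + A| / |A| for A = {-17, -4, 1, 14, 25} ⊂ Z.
K = |A + A| / |A| = 14/5

Enumerate A + A = {a + b : a, b ∈ A}. With |A| = 5, there are |A|^2 = 25 ordered sum pairs; collecting distinct values, A + A = {-34, -21, -16, -8, -3, 2, 8, 10, 15, 21, 26, 28, 39, 50}, so |A + A| = 14. Thus K = 14/5. For comparison, the minimum possible |A + A| over all 5-element sets is 2·5 − 1 = 9 (so min K = 9/5), attained only by arithmetic progressions.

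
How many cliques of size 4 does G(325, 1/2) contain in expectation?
E[# K_4] = C(325, 4) · (1/2)^C(4, 2) = 456326325 / 2^6 = 7130098.828125

For each 4-subset S of vertices (there are C(325, 4) = 456326325 such S), let X_S = 1 if S induces a K_4 (all C(4, 2) = 6 edges present). Then P(X_S = 1) = (1/2)^6 = 1/64. By linearity of expectation, E[# K_4] = C(325, 4) · (1/2)^6 = 456326325 / 64 = 7130098.828125.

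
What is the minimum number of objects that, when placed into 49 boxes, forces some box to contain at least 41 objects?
n = (41 − 1)·49 + 1 = 1961

By the generalised pigeonhole principle, to guarantee some box contains ≥ r objects we need more than (r − 1) · k objects total. Threshold: n = (r − 1) · k + 1. With r = 41 and k = 49: n = 40 · 49 + 1 = 1960 + 1 = 1961. For n = 1960 = 40 · 49, we can put exactly 40 objects in every box, avoiding 41 in any single one — so 1961 is tight.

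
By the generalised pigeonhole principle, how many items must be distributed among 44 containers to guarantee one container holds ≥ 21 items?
n = (21 − 1)·44 + 1 = 881

By the generalised pigeonhole principle, to guarantee some box contains ≥ r objects we need more than (r − 1) · k objects total. Threshold: n = (r − 1) · k + 1. With r = 21 and k = 44: n = 20 · 44 + 1 = 880 + 1 = 881. For n = 880 = 20 · 44, we can put exactly 20 objects in every box, avoiding 21 in any single one — so 881 is tight.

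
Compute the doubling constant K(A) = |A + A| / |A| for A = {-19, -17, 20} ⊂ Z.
K = |A + A| / |A| = 6/3 = 2

Enumerate A + A = {a + b : a, b ∈ A}. With |A| = 3, there are |A|^2 = 9 ordered sum pairs; collecting distinct values, A + A = {-38, -36, -34, 1, 3, 40}, so |A + A| = 6. Thus K = 6/3 = 2. For comparison, the minimum possible |A + A| over all 3-element sets is 2·3 − 1 = 5 (so min K = 5/3), attained only by arithmetic progressions.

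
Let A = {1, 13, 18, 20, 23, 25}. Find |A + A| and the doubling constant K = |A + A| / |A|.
K = |A + A| / |A| = 17/6

Enumerate A + A = {a + b : a, b ∈ A}. With |A| = 6, there are |A|^2 = 36 ordered sum pairs; collecting distinct values, A + A = {2, 14, 19, 21, 24, 26, 31, 33, 36, 38, 40, 41, 43, 45, 46, 48, 50}, so |A + A| = 17. Thus K = 17/6. For comparison, the minimum possible |A + A| over all 6-element sets is 2·6 − 1 = 11 (so min K = 11/6), attained only by arithmetic progressions.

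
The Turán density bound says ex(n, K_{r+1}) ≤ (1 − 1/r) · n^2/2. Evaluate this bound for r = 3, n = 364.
Turán density bound = (2/3) · 364^2/2 = 132496/3 ≈ 44165.3333

Turán's theorem: ex(n, K_{r+1}) is achieved by the complete r-partite Turán graph T(n, r) with parts as balanced as possible, and is at most (1 − 1/r) · n^2/2. For r = 3, n = 364: the density bound is (2/3) · 132496/2 = 132496/3 ≈ 44165.3333. The integer-valued extremum is e(T(364, 3)) = 44165, which is strictly less than the density bound 132496/3 since 3 ∤ 364 (the parts of T(364, 3) cannot all be equal).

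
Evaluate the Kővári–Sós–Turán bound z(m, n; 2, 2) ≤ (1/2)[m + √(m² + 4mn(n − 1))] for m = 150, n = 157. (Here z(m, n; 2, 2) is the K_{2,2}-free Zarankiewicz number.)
z(150, 157; 2, 2) ≤ (1/2)[150 + √(150² + 4·150·157·156)] = (1/2)[150 + √14717700] = 1993.1827

Kővári–Sós–Turán: let r_1, ..., r_150 be the row sums and z = Σ r_i the total number of 1s. Each pair of columns can share at most one row with both entries 1 (else a 2×2 all-ones block appears), so Σ_i C(r_i, 2) ≤ C(157, 2) = 12246. By convexity Σ_i C(r_i, 2) ≥ 150·C(z/150, 2) = z(z − 150)/(2·150), giving z² − 150z − 150·157·156 ≤ 0 and hence z ≤ (1/2)[150 + √(22500 + 4·3673800)] = (1/2)[150 + √14717700] ≈ (1/2)(150 + 3836.3655) = 1993.1827.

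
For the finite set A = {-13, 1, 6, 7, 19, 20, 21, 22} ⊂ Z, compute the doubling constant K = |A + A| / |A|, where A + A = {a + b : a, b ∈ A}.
K = |A + A| / |A| = 28/8 = 7/2

Enumerate A + A = {a + b : a, b ∈ A}. With |A| = 8, there are |A|^2 = 64 ordered sum pairs; collecting distinct values, A + A = {-26, -12, -7, -6, 2, 6, 7, 8, 9, 12, 13, 14, 20, 21, 22, 23, 25, 26, 27, 28, 29, 38, 39, 40, 41, 42, 43, 44}, so |A + A| = 28. Thus K = 28/8 = 7/2. For comparison, the minimum possible |A + A| over all 8-element sets is 2·8 − 1 = 15 (so min K = 15/8), attained only by arithmetic progressions.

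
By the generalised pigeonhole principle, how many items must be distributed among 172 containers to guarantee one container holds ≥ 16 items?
n = (16 − 1)·172 + 1 = 2581

By the generalised pigeonhole principle, to guarantee some box contains ≥ r objects we need more than (r − 1) · k objects total. Threshold: n = (r − 1) · k + 1. With r = 16 and k = 172: n = 15 · 172 + 1 = 2580 + 1 = 2581. For n = 2580 = 15 · 172, we can put exactly 15 objects in every box, avoiding 16 in any single one — so 2581 is tight.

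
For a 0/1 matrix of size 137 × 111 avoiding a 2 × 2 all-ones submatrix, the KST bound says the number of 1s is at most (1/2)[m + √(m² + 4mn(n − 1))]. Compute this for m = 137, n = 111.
z(137, 111; 2, 2) ≤ (1/2)[137 + √(137² + 4·137·111·110)] = (1/2)[137 + √6709849] = 1363.6688

Kővári–Sós–Turán: let r_1, ..., r_137 be the row sums and z = Σ r_i the total number of 1s. Each pair of columns can share at most one row with both entries 1 (else a 2×2 all-ones block appears), so Σ_i C(r_i, 2) ≤ C(111, 2) = 6105. By convexity Σ_i C(r_i, 2) ≥ 137·C(z/137, 2) = z(z − 137)/(2·137), giving z² − 137z − 137·111·110 ≤ 0 and hence z ≤ (1/2)[137 + √(18769 + 4·1672770)] = (1/2)[137 + √6709849] ≈ (1/2)(137 + 2590.3376) = 1363.6688.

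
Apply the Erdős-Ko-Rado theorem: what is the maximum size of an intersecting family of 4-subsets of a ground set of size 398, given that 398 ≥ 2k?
max |F| = C(397, 3) = 10349790

Erdős-Ko-Rado (1961): when n ≥ 2k, max |F| = C(n−1, k−1). The bound is attained by the star {A : i ∈ A} for any fixed i ∈ [n]. Here C(398−1, 4−1) = C(397, 3) = 10349790.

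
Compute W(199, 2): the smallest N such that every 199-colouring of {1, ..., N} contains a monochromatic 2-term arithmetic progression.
W(199, 2) = 199 + 1 = 200

A 2-term AP is any pair of integers, so a monochromatic 2-AP exists iff some colour is used at least twice. With 199 colours, the colouring i ↦ i on {1, ..., 199} uses each colour once, avoiding any monochromatic pair, so W(199, 2) > 199. For {1, ..., 200}, pigeonhole forces two integers of the same colour, which form a monochromatic 2-AP. Hence W(199, 2) = 200.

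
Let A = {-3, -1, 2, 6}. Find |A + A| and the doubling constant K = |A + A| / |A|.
K = |A + A| / |A| = 10/4 = 5/2

Enumerate A + A = {a + b : a, b ∈ A}. With |A| = 4, there are |A|^2 = 16 ordered sum pairs; collecting distinct values, A + A = {-6, -4, -2, -1, 1, 3, 4, 5, 8, 12}, so |A + A| = 10. Thus K = 10/4 = 5/2. For comparison, the minimum possible |A + A| over all 4-element sets is 2·4 − 1 = 7 (so min K = 7/4), attained only by arithmetic progressions.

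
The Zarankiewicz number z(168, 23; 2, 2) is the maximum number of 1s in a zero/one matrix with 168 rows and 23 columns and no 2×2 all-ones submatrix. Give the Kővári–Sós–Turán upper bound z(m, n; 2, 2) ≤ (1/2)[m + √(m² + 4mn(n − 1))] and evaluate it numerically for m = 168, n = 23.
z(168, 23; 2, 2) ≤ (1/2)[168 + √(168² + 4·168·23·22)] = (1/2)[168 + √368256] = 387.4205

Kővári–Sós–Turán: let r_1, ..., r_168 be the row sums and z = Σ r_i the total number of 1s. Each pair of columns can share at most one row with both entries 1 (else a 2×2 all-ones block appears), so Σ_i C(r_i, 2) ≤ C(23, 2) = 253. By convexity Σ_i C(r_i, 2) ≥ 168·C(z/168, 2) = z(z − 168)/(2·168), giving z² − 168z − 168·23·22 ≤ 0 and hence z ≤ (1/2)[168 + √(28224 + 4·85008)] = (1/2)[168 + √368256] ≈ (1/2)(168 + 606.841) = 387.4205.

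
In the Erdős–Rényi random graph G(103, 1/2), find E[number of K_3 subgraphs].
E[# K_3] = C(103, 3) · (1/2)^C(3, 2) = 176851 / 2^3 = 22106.375

For each 3-subset S of vertices (there are C(103, 3) = 176851 such S), let X_S = 1 if S induces a K_3 (all C(3, 2) = 3 edges present). Then P(X_S = 1) = (1/2)^3 = 1/8. By linearity of expectation, E[# K_3] = C(103, 3) · (1/2)^3 = 176851 / 8 = 22106.375.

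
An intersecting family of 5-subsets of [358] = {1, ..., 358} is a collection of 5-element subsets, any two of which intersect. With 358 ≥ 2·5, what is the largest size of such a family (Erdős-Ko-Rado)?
max |F| = C(357, 4) = 665485485

The Erdős-Ko-Rado theorem states: for n ≥ 2k, an intersecting family of k-subsets of an n-element set has size at most C(n − 1, k − 1), with equality for 'star' families {A ⊆ [n] : |A| = k, i ∈ A} (fix an element i). For n = 358, k = 5: C(357, 4) = 665485485.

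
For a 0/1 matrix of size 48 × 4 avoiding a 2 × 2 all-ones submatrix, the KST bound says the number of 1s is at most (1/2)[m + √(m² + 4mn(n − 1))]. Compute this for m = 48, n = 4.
z(48, 4; 2, 2) ≤ (1/2)[48 + √(48² + 4·48·4·3)] = (1/2)[48 + √4608] = 57.9411

Kővári–Sós–Turán: let r_1, ..., r_48 be the row sums and z = Σ r_i the total number of 1s. Each pair of columns can share at most one row with both entries 1 (else a 2×2 all-ones block appears), so Σ_i C(r_i, 2) ≤ C(4, 2) = 6. By convexity Σ_i C(r_i, 2) ≥ 48·C(z/48, 2) = z(z − 48)/(2·48), giving z² − 48z − 48·4·3 ≤ 0 and hence z ≤ (1/2)[48 + √(2304 + 4·576)] = (1/2)[48 + √4608] ≈ (1/2)(48 + 67.8823) = 57.9411.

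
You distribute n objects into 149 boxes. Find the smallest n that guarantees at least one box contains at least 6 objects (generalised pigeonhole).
n = (6 − 1)·149 + 1 = 746

By the generalised pigeonhole principle, to guarantee some box contains ≥ r objects we need more than (r − 1) · k objects total. Threshold: n = (r − 1) · k + 1. With r = 6 and k = 149: n = 5 · 149 + 1 = 745 + 1 = 746. For n = 745 = 5 · 149, we can put exactly 5 objects in every box, avoiding 6 in any single one — so 746 is tight.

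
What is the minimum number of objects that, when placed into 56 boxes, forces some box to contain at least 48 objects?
n = (48 − 1)·56 + 1 = 2633

By the generalised pigeonhole principle, to guarantee some box contains ≥ r objects we need more than (r − 1) · k objects total. Threshold: n = (r − 1) · k + 1. With r = 48 and k = 56: n = 47 · 56 + 1 = 2632 + 1 = 2633. For n = 2632 = 47 · 56, we can put exactly 47 objects in every box, avoiding 48 in any single one — so 2633 is tight.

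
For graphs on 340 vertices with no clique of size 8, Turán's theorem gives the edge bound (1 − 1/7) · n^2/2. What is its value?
Turán density bound = (6/7) · 340^2/2 = 346800/7 ≈ 49542.8571

Turán's theorem: ex(n, K_{r+1}) is achieved by the complete r-partite Turán graph T(n, r) with parts as balanced as possible, and is at most (1 − 1/r) · n^2/2. For r = 7, n = 340: the density bound is (6/7) · 115600/2 = 346800/7 ≈ 49542.8571. The integer-valued extremum is e(T(340, 7)) = 49542, which is strictly less than the density bound 346800/7 since 7 ∤ 340 (the parts of T(340, 7) cannot all be equal).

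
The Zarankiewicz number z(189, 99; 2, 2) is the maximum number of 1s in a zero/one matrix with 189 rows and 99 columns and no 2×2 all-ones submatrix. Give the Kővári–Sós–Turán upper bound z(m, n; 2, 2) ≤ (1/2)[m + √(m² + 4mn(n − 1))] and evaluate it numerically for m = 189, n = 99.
z(189, 99; 2, 2) ≤ (1/2)[189 + √(189² + 4·189·99·98)] = (1/2)[189 + √7370433] = 1451.9271

Kővári–Sós–Turán: let r_1, ..., r_189 be the row sums and z = Σ r_i the total number of 1s. Each pair of columns can share at most one row with both entries 1 (else a 2×2 all-ones block appears), so Σ_i C(r_i, 2) ≤ C(99, 2) = 4851. By convexity Σ_i C(r_i, 2) ≥ 189·C(z/189, 2) = z(z − 189)/(2·189), giving z² − 189z − 189·99·98 ≤ 0 and hence z ≤ (1/2)[189 + √(35721 + 4·1833678)] = (1/2)[189 + √7370433] ≈ (1/2)(189 + 2714.8541) = 1451.9271.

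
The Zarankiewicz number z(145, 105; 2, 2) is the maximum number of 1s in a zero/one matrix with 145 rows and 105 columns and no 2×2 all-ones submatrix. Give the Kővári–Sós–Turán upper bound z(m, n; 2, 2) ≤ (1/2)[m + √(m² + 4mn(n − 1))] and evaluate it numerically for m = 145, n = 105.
z(145, 105; 2, 2) ≤ (1/2)[145 + √(145² + 4·145·105·104)] = (1/2)[145 + √6354625] = 1332.9191

Kővári–Sós–Turán: let r_1, ..., r_145 be the row sums and z = Σ r_i the total number of 1s. Each pair of columns can share at most one row with both entries 1 (else a 2×2 all-ones block appears), so Σ_i C(r_i, 2) ≤ C(105, 2) = 5460. By convexity Σ_i C(r_i, 2) ≥ 145·C(z/145, 2) = z(z − 145)/(2·145), giving z² − 145z − 145·105·104 ≤ 0 and hence z ≤ (1/2)[145 + √(21025 + 4·1583400)] = (1/2)[145 + √6354625] ≈ (1/2)(145 + 2520.8382) = 1332.9191.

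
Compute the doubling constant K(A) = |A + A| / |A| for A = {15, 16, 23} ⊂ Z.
K = |A + A| / |A| = 6/3 = 2

Enumerate A + A = {a + b : a, b ∈ A}. With |A| = 3, there are |A|^2 = 9 ordered sum pairs; collecting distinct values, A + A = {30, 31, 32, 38, 39, 46}, so |A + A| = 6. Thus K = 6/3 = 2. For comparison, the minimum possible |A + A| over all 3-element sets is 2·3 − 1 = 5 (so min K = 5/3), attained only by arithmetic progressions.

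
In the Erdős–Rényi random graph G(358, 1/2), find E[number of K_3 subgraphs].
E[# K_3] = C(358, 3) · (1/2)^C(3, 2) = 7583156 / 2^3 = 1895789/2 = 947894.5

For each 3-subset S of vertices (there are C(358, 3) = 7583156 such S), let X_S = 1 if S induces a K_3 (all C(3, 2) = 3 edges present). Then P(X_S = 1) = (1/2)^3 = 1/8. By linearity of expectation, E[# K_3] = C(358, 3) · (1/2)^3 = 7583156 / 8 = 1895789/2 = 947894.5.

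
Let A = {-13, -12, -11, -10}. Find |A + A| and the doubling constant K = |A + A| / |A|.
K = |A + A| / |A| = 7/4

Enumerate A + A = {a + b : a, b ∈ A}. With |A| = 4, there are |A|^2 = 16 ordered sum pairs; collecting distinct values, A + A = {-26, -25, -24, -23, -22, -21, -20}, so |A + A| = 7. Thus K = 7/4. Here |A + A| = 2|A| − 1 = 7, the minimum possible — so K = 7/4 is minimal, which holds iff A is an arithmetic progression.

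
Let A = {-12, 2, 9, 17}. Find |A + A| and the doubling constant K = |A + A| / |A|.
K = |A + A| / |A| = 10/4 = 5/2

Enumerate A + A = {a + b : a, b ∈ A}. With |A| = 4, there are |A|^2 = 16 ordered sum pairs; collecting distinct values, A + A = {-24, -10, -3, 4, 5, 11, 18, 19, 26, 34}, so |A + A| = 10. Thus K = 10/4 = 5/2. For comparison, the minimum possible |A + A| over all 4-element sets is 2·4 − 1 = 7 (so min K = 7/4), attained only by arithmetic progressions.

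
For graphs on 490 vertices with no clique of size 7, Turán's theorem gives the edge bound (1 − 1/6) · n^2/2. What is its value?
Turán density bound = (5/6) · 490^2/2 = 300125/3 ≈ 100041.6667

Turán's theorem: ex(n, K_{r+1}) is achieved by the complete r-partite Turán graph T(n, r) with parts as balanced as possible, and is at most (1 − 1/r) · n^2/2. For r = 6, n = 490: the density bound is (5/6) · 240100/2 = 300125/3 ≈ 100041.6667. The integer-valued extremum is e(T(490, 6)) = 100041, which is strictly less than the density bound 300125/3 since 6 ∤ 490 (the parts of T(490, 6) cannot all be equal).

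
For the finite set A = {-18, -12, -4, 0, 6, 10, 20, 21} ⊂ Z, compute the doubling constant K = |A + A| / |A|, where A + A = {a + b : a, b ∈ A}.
K = |A + A| / |A| = 30/8 = 15/4

Enumerate A + A = {a + b : a, b ∈ A}. With |A| = 8, there are |A|^2 = 64 ordered sum pairs; collecting distinct values, A + A = {-36, -30, -24, -22, -18, -16, -12, -8, -6, -4, -2, 0, 2, 3, 6, 8, 9, 10, 12, 16, 17, 20, 21, 26, 27, 30, 31, 40, 41, 42}, so |A + A| = 30. Thus K = 30/8 = 15/4. For comparison, the minimum possible |A + A| over all 8-element sets is 2·8 − 1 = 15 (so min K = 15/8), attained only by arithmetic progressions.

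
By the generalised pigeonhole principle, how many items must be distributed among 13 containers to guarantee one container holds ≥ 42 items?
n = (42 − 1)·13 + 1 = 534

By the generalised pigeonhole principle, to guarantee some box contains ≥ r objects we need more than (r − 1) · k objects total. Threshold: n = (r − 1) · k + 1. With r = 42 and k = 13: n = 41 · 13 + 1 = 533 + 1 = 534. For n = 533 = 41 · 13, we can put exactly 41 objects in every box, avoiding 42 in any single one — so 534 is tight.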